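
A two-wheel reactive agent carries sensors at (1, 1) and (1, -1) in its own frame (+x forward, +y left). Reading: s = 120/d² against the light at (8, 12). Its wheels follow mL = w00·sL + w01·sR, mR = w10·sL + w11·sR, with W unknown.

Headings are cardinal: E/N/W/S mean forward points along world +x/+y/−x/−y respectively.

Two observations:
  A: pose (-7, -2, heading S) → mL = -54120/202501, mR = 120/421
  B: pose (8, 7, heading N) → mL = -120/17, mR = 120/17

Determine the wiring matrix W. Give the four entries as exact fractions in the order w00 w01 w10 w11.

-1/2 -1/2 1 0

obs A: pose=(-7,-2,S) → sL=120/421, sR=120/481, mL=-54120/202501, mR=120/421
obs B: pose=(8,7,N) → sL=120/17, sR=120/17, mL=-120/17, mR=120/17
sensor matrix S = [[120/421, 120/481], [120/17, 120/17]]; det S = 864000/3442517
solve [mL_A; mL_B] = S·[w00; w01] and [mR_A; mR_B] = S·[w10; w11]:
  w00 = -1/2, w01 = -1/2, w10 = 1, w11 = 0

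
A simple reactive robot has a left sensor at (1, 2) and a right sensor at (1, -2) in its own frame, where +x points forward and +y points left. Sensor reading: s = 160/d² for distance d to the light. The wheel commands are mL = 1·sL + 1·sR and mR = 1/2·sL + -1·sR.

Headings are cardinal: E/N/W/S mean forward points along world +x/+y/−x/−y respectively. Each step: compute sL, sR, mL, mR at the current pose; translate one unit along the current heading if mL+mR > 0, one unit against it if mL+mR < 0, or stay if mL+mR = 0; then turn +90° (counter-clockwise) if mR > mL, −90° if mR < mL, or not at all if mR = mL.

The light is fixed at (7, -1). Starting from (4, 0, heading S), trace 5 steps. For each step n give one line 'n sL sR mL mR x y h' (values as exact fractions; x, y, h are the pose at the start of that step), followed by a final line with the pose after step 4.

0 160 32/5 832/5 368/5 4 0 S
1 8 8 16 -4 4 -1 W
2 160/37 32 1344/37 -1104/37 3 -1 N
3 80/9 16 224/9 -104/9 3 0 E
4 160 32/5 832/5 368/5 4 0 S
final 4 -1 W

n=0: pose=(4,0,S); sL=160, sR=32/5; mL=832/5, mR=368/5; mL+mR=240 → advance +1; mR−mL=-464/5 → turn -1·90°
n=1: pose=(4,-1,W); sL=8, sR=8; mL=16, mR=-4; mL+mR=12 → advance +1; mR−mL=-20 → turn -1·90°
n=2: pose=(3,-1,N); sL=160/37, sR=32; mL=1344/37, mR=-1104/37; mL+mR=240/37 → advance +1; mR−mL=-2448/37 → turn -1·90°
n=3: pose=(3,0,E); sL=80/9, sR=16; mL=224/9, mR=-104/9; mL+mR=40/3 → advance +1; mR−mL=-328/9 → turn -1·90°
n=4: pose=(4,0,S); sL=160, sR=32/5; mL=832/5, mR=368/5; mL+mR=240 → advance +1; mR−mL=-464/5 → turn -1·90°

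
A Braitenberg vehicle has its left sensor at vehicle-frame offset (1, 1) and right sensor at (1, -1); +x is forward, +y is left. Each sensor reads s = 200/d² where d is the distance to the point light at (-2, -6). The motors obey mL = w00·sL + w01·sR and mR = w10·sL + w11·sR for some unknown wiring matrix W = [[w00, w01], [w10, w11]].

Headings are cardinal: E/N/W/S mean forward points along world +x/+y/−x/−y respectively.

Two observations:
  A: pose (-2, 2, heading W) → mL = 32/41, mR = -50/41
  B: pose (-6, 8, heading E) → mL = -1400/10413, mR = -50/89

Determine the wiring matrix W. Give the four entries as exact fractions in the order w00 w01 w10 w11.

obs A: pose=(-2,2,W) → sL=4, sR=100/41, mL=32/41, mR=-50/41
obs B: pose=(-6,8,E) → sL=100/117, sR=100/89, mL=-1400/10413, mR=-50/89
sensor matrix S = [[4, 100/41], [100/117, 100/89]]; det S = 1028800/426933
solve [mL_A; mL_B] = S·[w00; w01] and [mR_A; mR_B] = S·[w10; w11]:
  w00 = 1/2, w01 = -1/2, w10 = 0, w11 = -1/2

1/2 -1/2 0 -1/2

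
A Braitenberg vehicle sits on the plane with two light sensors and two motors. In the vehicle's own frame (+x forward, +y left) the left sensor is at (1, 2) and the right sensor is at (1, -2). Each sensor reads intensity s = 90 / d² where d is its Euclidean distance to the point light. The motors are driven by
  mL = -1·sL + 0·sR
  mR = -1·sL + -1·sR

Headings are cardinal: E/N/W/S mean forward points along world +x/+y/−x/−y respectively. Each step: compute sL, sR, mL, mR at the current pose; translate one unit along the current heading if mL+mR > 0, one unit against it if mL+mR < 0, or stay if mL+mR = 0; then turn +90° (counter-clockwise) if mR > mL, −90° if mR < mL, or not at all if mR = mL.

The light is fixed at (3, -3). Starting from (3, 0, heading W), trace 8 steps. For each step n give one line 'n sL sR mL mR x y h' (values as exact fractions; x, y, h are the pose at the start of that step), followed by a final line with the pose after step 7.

n=0: pose=(3,0,W); sL=45, sR=45/13; mL=-45, mR=-630/13; mL+mR=-1215/13 → advance -1; mR−mL=-45/13 → turn -1·90°
n=1: pose=(4,0,N); sL=90/17, sR=18/5; mL=-90/17, mR=-756/85; mL+mR=-1206/85 → advance -1; mR−mL=-18/5 → turn -1·90°
n=2: pose=(4,-1,E); sL=9/2, sR=45/2; mL=-9/2, mR=-27; mL+mR=-63/2 → advance -1; mR−mL=-45/2 → turn -1·90°
n=3: pose=(3,-1,S); sL=18, sR=18; mL=-18, mR=-36; mL+mR=-54 → advance -1; mR−mL=-18 → turn -1·90°
n=4: pose=(3,0,W); sL=45, sR=45/13; mL=-45, mR=-630/13; mL+mR=-1215/13 → advance -1; mR−mL=-45/13 → turn -1·90°
n=5: pose=(4,0,N); sL=90/17, sR=18/5; mL=-90/17, mR=-756/85; mL+mR=-1206/85 → advance -1; mR−mL=-18/5 → turn -1·90°
n=6: pose=(4,-1,E); sL=9/2, sR=45/2; mL=-9/2, mR=-27; mL+mR=-63/2 → advance -1; mR−mL=-45/2 → turn -1·90°
n=7: pose=(3,-1,S); sL=18, sR=18; mL=-18, mR=-36; mL+mR=-54 → advance -1; mR−mL=-18 → turn -1·90°

0 45 45/13 -45 -630/13 3 0 W
1 90/17 18/5 -90/17 -756/85 4 0 N
2 9/2 45/2 -9/2 -27 4 -1 E
3 18 18 -18 -36 3 -1 S
4 45 45/13 -45 -630/13 3 0 W
5 90/17 18/5 -90/17 -756/85 4 0 N
6 9/2 45/2 -9/2 -27 4 -1 E
7 18 18 -18 -36 3 -1 S
final 3 0 W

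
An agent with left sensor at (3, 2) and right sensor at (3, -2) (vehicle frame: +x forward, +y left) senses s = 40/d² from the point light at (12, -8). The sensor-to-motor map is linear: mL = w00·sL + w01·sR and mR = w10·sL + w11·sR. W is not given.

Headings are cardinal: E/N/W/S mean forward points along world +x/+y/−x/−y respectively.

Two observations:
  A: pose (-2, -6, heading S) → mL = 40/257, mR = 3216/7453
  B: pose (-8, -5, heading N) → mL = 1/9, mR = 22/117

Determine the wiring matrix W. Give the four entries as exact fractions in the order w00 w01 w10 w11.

0 1 1 1

obs A: pose=(-2,-6,S) → sL=8/29, sR=40/257, mL=40/257, mR=3216/7453
obs B: pose=(-8,-5,N) → sL=1/13, sR=1/9, mL=1/9, mR=22/117
sensor matrix S = [[8/29, 40/257], [1/13, 1/9]]; det S = 16288/872001
solve [mL_A; mL_B] = S·[w00; w01] and [mR_A; mR_B] = S·[w10; w11]:
  w00 = 0, w01 = 1, w10 = 1, w11 = 1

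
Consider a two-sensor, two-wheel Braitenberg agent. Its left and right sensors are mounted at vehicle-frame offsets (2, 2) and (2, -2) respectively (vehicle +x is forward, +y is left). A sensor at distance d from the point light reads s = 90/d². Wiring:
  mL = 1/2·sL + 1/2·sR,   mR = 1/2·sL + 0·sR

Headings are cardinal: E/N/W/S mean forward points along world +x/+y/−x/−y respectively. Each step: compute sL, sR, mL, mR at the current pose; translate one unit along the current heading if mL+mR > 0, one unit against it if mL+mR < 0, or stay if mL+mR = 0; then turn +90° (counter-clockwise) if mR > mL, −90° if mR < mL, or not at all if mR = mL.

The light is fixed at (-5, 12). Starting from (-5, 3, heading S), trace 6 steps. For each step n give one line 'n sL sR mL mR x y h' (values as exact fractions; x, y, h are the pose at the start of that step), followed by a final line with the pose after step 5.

n=0: pose=(-5,3,S); sL=18/25, sR=18/25; mL=18/25, mR=9/25; mL+mR=27/25 → advance +1; mR−mL=-9/25 → turn -1·90°
n=1: pose=(-5,2,W); sL=45/74, sR=45/34; mL=1215/1258, mR=45/148; mL+mR=3195/2516 → advance +1; mR−mL=-45/68 → turn -1·90°
n=2: pose=(-6,2,N); sL=90/73, sR=18/13; mL=1242/949, mR=45/73; mL+mR=1827/949 → advance +1; mR−mL=-9/13 → turn -1·90°
n=3: pose=(-6,3,E); sL=9/5, sR=45/61; mL=387/305, mR=9/10; mL+mR=1323/610 → advance +1; mR−mL=-45/122 → turn -1·90°
n=4: pose=(-5,3,S); sL=18/25, sR=18/25; mL=18/25, mR=9/25; mL+mR=27/25 → advance +1; mR−mL=-9/25 → turn -1·90°
n=5: pose=(-5,2,W); sL=45/74, sR=45/34; mL=1215/1258, mR=45/148; mL+mR=3195/2516 → advance +1; mR−mL=-45/68 → turn -1·90°

0 18/25 18/25 18/25 9/25 -5 3 S
1 45/74 45/34 1215/1258 45/148 -5 2 W
2 90/73 18/13 1242/949 45/73 -6 2 N
3 9/5 45/61 387/305 9/10 -6 3 E
4 18/25 18/25 18/25 9/25 -5 3 S
5 45/74 45/34 1215/1258 45/148 -5 2 W
final -6 2 N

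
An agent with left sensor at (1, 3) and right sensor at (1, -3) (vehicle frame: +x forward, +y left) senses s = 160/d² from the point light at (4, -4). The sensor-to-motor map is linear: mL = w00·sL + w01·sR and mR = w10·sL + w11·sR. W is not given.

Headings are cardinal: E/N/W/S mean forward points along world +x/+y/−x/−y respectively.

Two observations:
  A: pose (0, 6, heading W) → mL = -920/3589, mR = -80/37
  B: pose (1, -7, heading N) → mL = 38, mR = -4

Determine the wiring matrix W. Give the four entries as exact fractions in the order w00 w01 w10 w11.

-1/2 1 -1 0

obs A: pose=(0,6,W) → sL=80/37, sR=80/97, mL=-920/3589, mR=-80/37
obs B: pose=(1,-7,N) → sL=4, sR=40, mL=38, mR=-4
sensor matrix S = [[80/37, 80/97], [4, 40]]; det S = 298560/3589
solve [mL_A; mL_B] = S·[w00; w01] and [mR_A; mR_B] = S·[w10; w11]:
  w00 = -1/2, w01 = 1, w10 = -1, w11 = 0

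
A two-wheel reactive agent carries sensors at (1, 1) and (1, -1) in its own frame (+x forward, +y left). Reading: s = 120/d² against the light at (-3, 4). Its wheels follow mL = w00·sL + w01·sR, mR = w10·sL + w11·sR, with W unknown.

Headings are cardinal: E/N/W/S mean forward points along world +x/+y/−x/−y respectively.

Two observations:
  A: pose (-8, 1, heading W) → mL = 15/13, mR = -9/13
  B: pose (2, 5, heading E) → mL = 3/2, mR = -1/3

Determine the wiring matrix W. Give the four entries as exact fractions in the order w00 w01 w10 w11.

obs A: pose=(-8,1,W) → sL=30/13, sR=3, mL=15/13, mR=-9/13
obs B: pose=(2,5,E) → sL=3, sR=10/3, mL=3/2, mR=-1/3
sensor matrix S = [[30/13, 3], [3, 10/3]]; det S = -17/13
solve [mL_A; mL_B] = S·[w00; w01] and [mR_A; mR_B] = S·[w10; w11]:
  w00 = 1/2, w01 = 0, w10 = 1, w11 = -1

1/2 0 1 -1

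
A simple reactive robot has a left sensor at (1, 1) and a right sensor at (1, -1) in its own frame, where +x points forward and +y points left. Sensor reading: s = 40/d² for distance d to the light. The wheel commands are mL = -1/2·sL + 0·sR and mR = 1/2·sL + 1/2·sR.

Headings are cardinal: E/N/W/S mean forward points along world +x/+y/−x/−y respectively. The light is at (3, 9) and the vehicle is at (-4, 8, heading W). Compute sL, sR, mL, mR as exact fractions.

left sensor world pos  = (-5, 7); dL² = 68
right sensor world pos = (-5, 9); dR² = 64
sL = 40/68 = 10/17
sR = 40/64 = 5/8
mL = -1/2·sL + 0·sR = -5/17
mR = 1/2·sL + 1/2·sR = 165/272

10/17 5/8 -5/17 165/272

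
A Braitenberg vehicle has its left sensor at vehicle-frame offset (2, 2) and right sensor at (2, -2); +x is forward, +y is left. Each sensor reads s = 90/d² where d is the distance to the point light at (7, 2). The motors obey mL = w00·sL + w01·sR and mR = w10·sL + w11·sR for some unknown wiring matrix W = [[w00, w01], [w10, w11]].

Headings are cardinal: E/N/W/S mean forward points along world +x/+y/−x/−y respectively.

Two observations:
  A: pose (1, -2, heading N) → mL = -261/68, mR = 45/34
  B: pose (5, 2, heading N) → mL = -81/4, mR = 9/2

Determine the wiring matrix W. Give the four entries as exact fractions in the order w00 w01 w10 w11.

1/2 -1 1 0

obs A: pose=(1,-2,N) → sL=45/34, sR=9/2, mL=-261/68, mR=45/34
obs B: pose=(5,2,N) → sL=9/2, sR=45/2, mL=-81/4, mR=9/2
sensor matrix S = [[45/34, 9/2], [9/2, 45/2]]; det S = 162/17
solve [mL_A; mL_B] = S·[w00; w01] and [mR_A; mR_B] = S·[w10; w11]:
  w00 = 1/2, w01 = -1, w10 = 1, w11 = 0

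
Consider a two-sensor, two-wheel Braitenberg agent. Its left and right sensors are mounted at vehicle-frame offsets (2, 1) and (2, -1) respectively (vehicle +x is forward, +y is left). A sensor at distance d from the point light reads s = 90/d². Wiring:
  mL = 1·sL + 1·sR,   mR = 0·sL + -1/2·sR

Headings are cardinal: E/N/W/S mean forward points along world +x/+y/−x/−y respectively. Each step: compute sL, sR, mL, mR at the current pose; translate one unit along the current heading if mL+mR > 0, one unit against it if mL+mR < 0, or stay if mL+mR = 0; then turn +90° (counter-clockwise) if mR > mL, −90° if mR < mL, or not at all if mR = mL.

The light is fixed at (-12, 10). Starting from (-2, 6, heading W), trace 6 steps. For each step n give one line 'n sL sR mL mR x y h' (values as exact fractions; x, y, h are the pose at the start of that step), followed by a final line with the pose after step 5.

n=0: pose=(-2,6,W); sL=90/89, sR=90/73; mL=14580/6497, mR=-45/73; mL+mR=10575/6497 → advance +1; mR−mL=-18585/6497 → turn -1·90°
n=1: pose=(-3,6,N); sL=45/34, sR=45/52; mL=1935/884, mR=-45/104; mL+mR=3105/1768 → advance +1; mR−mL=-4635/1768 → turn -1·90°
n=2: pose=(-3,7,E); sL=18/25, sR=90/137; mL=4716/3425, mR=-45/137; mL+mR=3591/3425 → advance +1; mR−mL=-5841/3425 → turn -1·90°
n=3: pose=(-2,7,S); sL=45/73, sR=45/53; mL=5670/3869, mR=-45/106; mL+mR=8055/7738 → advance +1; mR−mL=-14625/7738 → turn -1·90°
n=4: pose=(-2,6,W); sL=90/89, sR=90/73; mL=14580/6497, mR=-45/73; mL+mR=10575/6497 → advance +1; mR−mL=-18585/6497 → turn -1·90°
n=5: pose=(-3,6,N); sL=45/34, sR=45/52; mL=1935/884, mR=-45/104; mL+mR=3105/1768 → advance +1; mR−mL=-4635/1768 → turn -1·90°

0 90/89 90/73 14580/6497 -45/73 -2 6 W
1 45/34 45/52 1935/884 -45/104 -3 6 N
2 18/25 90/137 4716/3425 -45/137 -3 7 E
3 45/73 45/53 5670/3869 -45/106 -2 7 S
4 90/89 90/73 14580/6497 -45/73 -2 6 W
5 45/34 45/52 1935/884 -45/104 -3 6 N
final -3 7 E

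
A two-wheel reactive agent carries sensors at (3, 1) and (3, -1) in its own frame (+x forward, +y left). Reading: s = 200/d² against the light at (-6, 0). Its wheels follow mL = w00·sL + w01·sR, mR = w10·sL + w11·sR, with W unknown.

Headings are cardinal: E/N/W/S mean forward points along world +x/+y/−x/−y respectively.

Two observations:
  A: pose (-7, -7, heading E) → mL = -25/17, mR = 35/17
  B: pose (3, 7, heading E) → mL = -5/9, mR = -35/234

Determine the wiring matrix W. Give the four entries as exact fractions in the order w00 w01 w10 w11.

0 -1/2 1 -1

obs A: pose=(-7,-7,E) → sL=5, sR=50/17, mL=-25/17, mR=35/17
obs B: pose=(3,7,E) → sL=25/26, sR=10/9, mL=-5/9, mR=-35/234
sensor matrix S = [[5, 50/17], [25/26, 10/9]]; det S = 5425/1989
solve [mL_A; mL_B] = S·[w00; w01] and [mR_A; mR_B] = S·[w10; w11]:
  w00 = 0, w01 = -1/2, w10 = 1, w11 = -1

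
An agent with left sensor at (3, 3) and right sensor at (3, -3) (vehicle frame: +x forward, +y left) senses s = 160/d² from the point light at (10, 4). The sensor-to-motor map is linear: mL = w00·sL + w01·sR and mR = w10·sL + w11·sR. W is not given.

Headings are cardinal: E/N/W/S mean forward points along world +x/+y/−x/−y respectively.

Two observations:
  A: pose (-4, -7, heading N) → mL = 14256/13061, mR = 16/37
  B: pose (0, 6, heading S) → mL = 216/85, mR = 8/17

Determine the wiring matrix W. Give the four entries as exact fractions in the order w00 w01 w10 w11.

1/2 1 0 1/2

obs A: pose=(-4,-7,N) → sL=160/353, sR=32/37, mL=14256/13061, mR=16/37
obs B: pose=(0,6,S) → sL=16/5, sR=16/17, mL=216/85, mR=8/17
sensor matrix S = [[160/353, 32/37], [16/5, 16/17]]; det S = -2598912/1110185
solve [mL_A; mL_B] = S·[w00; w01] and [mR_A; mR_B] = S·[w10; w11]:
  w00 = 1/2, w01 = 1, w10 = 0, w11 = 1/2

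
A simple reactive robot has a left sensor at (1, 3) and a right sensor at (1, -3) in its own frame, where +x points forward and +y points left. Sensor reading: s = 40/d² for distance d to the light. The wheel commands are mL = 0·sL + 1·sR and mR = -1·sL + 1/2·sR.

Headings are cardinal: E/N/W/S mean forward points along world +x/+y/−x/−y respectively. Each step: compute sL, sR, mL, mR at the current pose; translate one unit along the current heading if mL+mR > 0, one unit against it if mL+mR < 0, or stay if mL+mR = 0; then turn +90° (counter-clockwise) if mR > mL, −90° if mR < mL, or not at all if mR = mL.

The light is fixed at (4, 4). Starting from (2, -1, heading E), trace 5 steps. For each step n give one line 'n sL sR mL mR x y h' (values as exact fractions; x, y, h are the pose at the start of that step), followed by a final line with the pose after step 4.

0 8 8/13 8/13 -100/13 2 -1 E
1 10/9 5/9 5/9 -5/6 1 -1 S
2 8/13 40/17 40/17 124/221 1 0 W
3 20/29 4 4 38/29 0 0 N
4 40/9 8/9 8/9 -4 0 1 E
final -1 1 S

n=0: pose=(2,-1,E); sL=8, sR=8/13; mL=8/13, mR=-100/13; mL+mR=-92/13 → advance -1; mR−mL=-108/13 → turn -1·90°
n=1: pose=(1,-1,S); sL=10/9, sR=5/9; mL=5/9, mR=-5/6; mL+mR=-5/18 → advance -1; mR−mL=-25/18 → turn -1·90°
n=2: pose=(1,0,W); sL=8/13, sR=40/17; mL=40/17, mR=124/221; mL+mR=644/221 → advance +1; mR−mL=-396/221 → turn -1·90°
n=3: pose=(0,0,N); sL=20/29, sR=4; mL=4, mR=38/29; mL+mR=154/29 → advance +1; mR−mL=-78/29 → turn -1·90°
n=4: pose=(0,1,E); sL=40/9, sR=8/9; mL=8/9, mR=-4; mL+mR=-28/9 → advance -1; mR−mL=-44/9 → turn -1·90°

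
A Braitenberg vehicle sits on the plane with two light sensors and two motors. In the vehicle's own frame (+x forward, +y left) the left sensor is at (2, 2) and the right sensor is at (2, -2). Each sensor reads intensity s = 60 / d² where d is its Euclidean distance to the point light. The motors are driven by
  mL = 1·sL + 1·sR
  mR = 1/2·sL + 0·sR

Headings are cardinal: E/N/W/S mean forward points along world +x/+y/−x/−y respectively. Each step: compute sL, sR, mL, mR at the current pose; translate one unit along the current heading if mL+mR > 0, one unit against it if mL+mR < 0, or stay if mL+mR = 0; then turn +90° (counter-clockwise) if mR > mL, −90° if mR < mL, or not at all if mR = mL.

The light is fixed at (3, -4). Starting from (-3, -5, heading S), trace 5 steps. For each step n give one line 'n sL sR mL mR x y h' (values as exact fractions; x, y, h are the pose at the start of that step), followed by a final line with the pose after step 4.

n=0: pose=(-3,-5,S); sL=12/5, sR=60/73; mL=1176/365, mR=6/5; mL+mR=1614/365 → advance +1; mR−mL=-738/365 → turn -1·90°
n=1: pose=(-3,-6,W); sL=3/4, sR=15/16; mL=27/16, mR=3/8; mL+mR=33/16 → advance +1; mR−mL=-21/16 → turn -1·90°
n=2: pose=(-4,-6,N); sL=20/27, sR=12/5; mL=424/135, mR=10/27; mL+mR=158/45 → advance +1; mR−mL=-374/135 → turn -1·90°
n=3: pose=(-4,-5,E); sL=30/13, sR=30/17; mL=900/221, mR=15/13; mL+mR=1155/221 → advance +1; mR−mL=-645/221 → turn -1·90°
n=4: pose=(-3,-5,S); sL=12/5, sR=60/73; mL=1176/365, mR=6/5; mL+mR=1614/365 → advance +1; mR−mL=-738/365 → turn -1·90°

0 12/5 60/73 1176/365 6/5 -3 -5 S
1 3/4 15/16 27/16 3/8 -3 -6 W
2 20/27 12/5 424/135 10/27 -4 -6 N
3 30/13 30/17 900/221 15/13 -4 -5 E
4 12/5 60/73 1176/365 6/5 -3 -5 S
final -3 -6 W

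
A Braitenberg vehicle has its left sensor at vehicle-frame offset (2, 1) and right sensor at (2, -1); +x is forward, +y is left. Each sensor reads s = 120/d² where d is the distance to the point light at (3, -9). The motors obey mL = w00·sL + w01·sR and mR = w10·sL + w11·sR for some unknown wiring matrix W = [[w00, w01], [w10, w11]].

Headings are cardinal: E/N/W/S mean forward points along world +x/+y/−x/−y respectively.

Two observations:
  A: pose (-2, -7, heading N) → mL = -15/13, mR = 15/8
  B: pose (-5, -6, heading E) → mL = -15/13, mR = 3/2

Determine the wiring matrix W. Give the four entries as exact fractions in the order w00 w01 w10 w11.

obs A: pose=(-2,-7,N) → sL=30/13, sR=15/4, mL=-15/13, mR=15/8
obs B: pose=(-5,-6,E) → sL=30/13, sR=3, mL=-15/13, mR=3/2
sensor matrix S = [[30/13, 15/4], [30/13, 3]]; det S = -45/26
solve [mL_A; mL_B] = S·[w00; w01] and [mR_A; mR_B] = S·[w10; w11]:
  w00 = -1/2, w01 = 0, w10 = 0, w11 = 1/2

-1/2 0 0 1/2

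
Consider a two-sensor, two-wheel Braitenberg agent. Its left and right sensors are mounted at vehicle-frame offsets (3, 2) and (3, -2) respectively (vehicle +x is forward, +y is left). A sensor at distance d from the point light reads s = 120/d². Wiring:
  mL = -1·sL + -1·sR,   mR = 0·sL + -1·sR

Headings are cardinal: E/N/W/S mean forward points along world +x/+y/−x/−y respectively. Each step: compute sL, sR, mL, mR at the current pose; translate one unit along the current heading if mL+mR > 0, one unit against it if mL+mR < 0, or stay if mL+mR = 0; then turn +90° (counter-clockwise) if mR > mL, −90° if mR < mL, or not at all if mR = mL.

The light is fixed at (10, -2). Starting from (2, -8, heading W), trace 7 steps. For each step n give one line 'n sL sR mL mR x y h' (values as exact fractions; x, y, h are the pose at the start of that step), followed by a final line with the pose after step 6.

0 24/37 120/137 -7728/5069 -120/137 2 -8 W
1 60/53 20/27 -2680/1431 -20/27 3 -8 S
2 24/5 24/13 -432/65 -24/13 3 -7 E
3 15/13 3 -54/13 -3 2 -7 N
4 24/37 120/137 -7728/5069 -120/137 2 -8 W
5 60/53 20/27 -2680/1431 -20/27 3 -8 S
6 24/5 24/13 -432/65 -24/13 3 -7 E
final 2 -7 N

n=0: pose=(2,-8,W); sL=24/37, sR=120/137; mL=-7728/5069, mR=-120/137; mL+mR=-12168/5069 → advance -1; mR−mL=24/37 → turn +1·90°
n=1: pose=(3,-8,S); sL=60/53, sR=20/27; mL=-2680/1431, mR=-20/27; mL+mR=-3740/1431 → advance -1; mR−mL=60/53 → turn +1·90°
n=2: pose=(3,-7,E); sL=24/5, sR=24/13; mL=-432/65, mR=-24/13; mL+mR=-552/65 → advance -1; mR−mL=24/5 → turn +1·90°
n=3: pose=(2,-7,N); sL=15/13, sR=3; mL=-54/13, mR=-3; mL+mR=-93/13 → advance -1; mR−mL=15/13 → turn +1·90°
n=4: pose=(2,-8,W); sL=24/37, sR=120/137; mL=-7728/5069, mR=-120/137; mL+mR=-12168/5069 → advance -1; mR−mL=24/37 → turn +1·90°
n=5: pose=(3,-8,S); sL=60/53, sR=20/27; mL=-2680/1431, mR=-20/27; mL+mR=-3740/1431 → advance -1; mR−mL=60/53 → turn +1·90°
n=6: pose=(3,-7,E); sL=24/5, sR=24/13; mL=-432/65, mR=-24/13; mL+mR=-552/65 → advance -1; mR−mL=24/5 → turn +1·90°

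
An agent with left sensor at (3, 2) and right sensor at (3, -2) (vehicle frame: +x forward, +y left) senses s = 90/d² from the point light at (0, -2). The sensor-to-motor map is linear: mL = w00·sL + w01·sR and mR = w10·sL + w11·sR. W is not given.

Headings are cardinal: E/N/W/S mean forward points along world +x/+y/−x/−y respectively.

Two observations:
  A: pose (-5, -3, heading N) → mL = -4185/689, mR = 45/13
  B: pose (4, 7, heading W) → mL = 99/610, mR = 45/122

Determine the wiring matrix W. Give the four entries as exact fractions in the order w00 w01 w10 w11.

obs A: pose=(-5,-3,N) → sL=90/53, sR=90/13, mL=-4185/689, mR=45/13
obs B: pose=(4,7,W) → sL=9/5, sR=45/61, mL=99/610, mR=45/122
sensor matrix S = [[90/53, 90/13], [9/5, 45/61]]; det S = -471096/42029
solve [mL_A; mL_B] = S·[w00; w01] and [mR_A; mR_B] = S·[w10; w11]:
  w00 = 1/2, w01 = -1, w10 = 0, w11 = 1/2

1/2 -1 0 1/2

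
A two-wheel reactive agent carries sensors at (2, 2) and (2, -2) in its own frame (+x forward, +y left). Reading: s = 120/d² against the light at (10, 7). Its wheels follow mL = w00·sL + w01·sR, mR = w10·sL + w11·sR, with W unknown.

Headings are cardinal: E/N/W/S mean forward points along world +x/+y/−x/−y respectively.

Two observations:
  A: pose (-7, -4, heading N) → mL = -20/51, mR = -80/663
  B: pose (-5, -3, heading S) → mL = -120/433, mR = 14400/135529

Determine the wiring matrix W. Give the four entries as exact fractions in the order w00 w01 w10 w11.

0 -1 1 -1

obs A: pose=(-7,-4,N) → sL=60/221, sR=20/51, mL=-20/51, mR=-80/663
obs B: pose=(-5,-3,S) → sL=120/313, sR=120/433, mL=-120/433, mR=14400/135529
sensor matrix S = [[60/221, 20/51], [120/313, 120/433]]; det S = -2249600/29951909
solve [mL_A; mL_B] = S·[w00; w01] and [mR_A; mR_B] = S·[w10; w11]:
  w00 = 0, w01 = -1, w10 = 1, w11 = -1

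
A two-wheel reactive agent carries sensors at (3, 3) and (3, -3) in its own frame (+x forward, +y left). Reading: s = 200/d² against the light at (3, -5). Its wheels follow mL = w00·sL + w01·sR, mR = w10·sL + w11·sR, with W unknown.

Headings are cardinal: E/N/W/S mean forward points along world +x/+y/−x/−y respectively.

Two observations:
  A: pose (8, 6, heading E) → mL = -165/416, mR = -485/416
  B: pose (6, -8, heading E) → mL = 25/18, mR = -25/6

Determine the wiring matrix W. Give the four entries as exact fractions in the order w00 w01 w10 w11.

obs A: pose=(8,6,E) → sL=10/13, sR=25/16, mL=-165/416, mR=-485/416
obs B: pose=(6,-8,E) → sL=50/9, sR=25/9, mL=25/18, mR=-25/6
sensor matrix S = [[10/13, 25/16], [50/9, 25/9]]; det S = -6125/936
solve [mL_A; mL_B] = S·[w00; w01] and [mR_A; mR_B] = S·[w10; w11]:
  w00 = 1/2, w01 = -1/2, w10 = -1/2, w11 = -1/2

1/2 -1/2 -1/2 -1/2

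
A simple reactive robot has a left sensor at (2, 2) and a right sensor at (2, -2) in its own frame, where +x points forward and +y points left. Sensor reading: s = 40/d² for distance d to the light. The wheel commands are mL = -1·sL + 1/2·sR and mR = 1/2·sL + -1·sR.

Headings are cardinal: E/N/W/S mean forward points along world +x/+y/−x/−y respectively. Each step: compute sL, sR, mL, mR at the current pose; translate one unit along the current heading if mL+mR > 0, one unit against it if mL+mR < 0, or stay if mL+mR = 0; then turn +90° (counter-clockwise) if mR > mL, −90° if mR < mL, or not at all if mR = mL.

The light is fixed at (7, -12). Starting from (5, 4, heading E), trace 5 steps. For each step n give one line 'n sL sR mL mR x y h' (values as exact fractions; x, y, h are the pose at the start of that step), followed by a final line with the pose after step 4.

0 10/81 10/49 -85/3969 -565/3969 5 4 E
1 40/197 40/221 -4900/43537 -3460/43537 4 4 S
2 20/181 20/113 -450/20453 -2490/20453 4 5 E
3 40/229 40/261 -5860/59769 -3940/59769 3 5 S
4 10/101 2/13 -29/1313 -137/1313 3 6 E
final 2 6 S

n=0: pose=(5,4,E); sL=10/81, sR=10/49; mL=-85/3969, mR=-565/3969; mL+mR=-650/3969 → advance -1; mR−mL=-160/1323 → turn -1·90°
n=1: pose=(4,4,S); sL=40/197, sR=40/221; mL=-4900/43537, mR=-3460/43537; mL+mR=-8360/43537 → advance -1; mR−mL=1440/43537 → turn +1·90°
n=2: pose=(4,5,E); sL=20/181, sR=20/113; mL=-450/20453, mR=-2490/20453; mL+mR=-2940/20453 → advance -1; mR−mL=-2040/20453 → turn -1·90°
n=3: pose=(3,5,S); sL=40/229, sR=40/261; mL=-5860/59769, mR=-3940/59769; mL+mR=-9800/59769 → advance -1; mR−mL=640/19923 → turn +1·90°
n=4: pose=(3,6,E); sL=10/101, sR=2/13; mL=-29/1313, mR=-137/1313; mL+mR=-166/1313 → advance -1; mR−mL=-108/1313 → turn -1·90°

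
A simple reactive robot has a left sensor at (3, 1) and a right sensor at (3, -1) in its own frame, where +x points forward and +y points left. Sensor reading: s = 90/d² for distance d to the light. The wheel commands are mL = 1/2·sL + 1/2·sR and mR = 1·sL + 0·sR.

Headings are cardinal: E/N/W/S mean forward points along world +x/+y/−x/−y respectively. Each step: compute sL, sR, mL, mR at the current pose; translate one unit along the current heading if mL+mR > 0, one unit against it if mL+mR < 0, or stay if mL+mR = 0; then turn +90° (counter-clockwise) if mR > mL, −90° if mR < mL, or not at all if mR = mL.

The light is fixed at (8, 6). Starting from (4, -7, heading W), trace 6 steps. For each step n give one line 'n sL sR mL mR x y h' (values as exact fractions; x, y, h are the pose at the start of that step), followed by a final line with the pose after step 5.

0 18/49 90/193 3942/9457 18/49 4 -7 W
1 45/68 45/58 2835/3944 45/68 3 -7 N
2 18/25 90/173 2682/4325 18/25 3 -6 E
3 45/53 1 49/53 45/53 4 -6 N
4 90/101 18/29 2214/2929 90/101 4 -5 E
5 9/8 45/34 333/272 9/8 5 -5 N
final 5 -4 E

n=0: pose=(4,-7,W); sL=18/49, sR=90/193; mL=3942/9457, mR=18/49; mL+mR=7416/9457 → advance +1; mR−mL=-468/9457 → turn -1·90°
n=1: pose=(3,-7,N); sL=45/68, sR=45/58; mL=2835/3944, mR=45/68; mL+mR=5445/3944 → advance +1; mR−mL=-225/3944 → turn -1·90°
n=2: pose=(3,-6,E); sL=18/25, sR=90/173; mL=2682/4325, mR=18/25; mL+mR=5796/4325 → advance +1; mR−mL=432/4325 → turn +1·90°
n=3: pose=(4,-6,N); sL=45/53, sR=1; mL=49/53, mR=45/53; mL+mR=94/53 → advance +1; mR−mL=-4/53 → turn -1·90°
n=4: pose=(4,-5,E); sL=90/101, sR=18/29; mL=2214/2929, mR=90/101; mL+mR=4824/2929 → advance +1; mR−mL=396/2929 → turn +1·90°
n=5: pose=(5,-5,N); sL=9/8, sR=45/34; mL=333/272, mR=9/8; mL+mR=639/272 → advance +1; mR−mL=-27/272 → turn -1·90°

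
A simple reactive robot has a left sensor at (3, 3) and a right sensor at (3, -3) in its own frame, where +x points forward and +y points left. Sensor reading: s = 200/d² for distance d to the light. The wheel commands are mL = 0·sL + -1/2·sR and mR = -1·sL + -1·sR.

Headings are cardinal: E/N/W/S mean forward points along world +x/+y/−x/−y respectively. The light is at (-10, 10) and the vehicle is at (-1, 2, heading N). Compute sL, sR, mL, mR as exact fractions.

200/61 200/169 -100/169 -46000/10309

left sensor world pos  = (-4, 5); dL² = 61
right sensor world pos = (2, 5); dR² = 169
sL = 200/61 = 200/61
sR = 200/169 = 200/169
mL = 0·sL + -1/2·sR = -100/169
mR = -1·sL + -1·sR = -46000/10309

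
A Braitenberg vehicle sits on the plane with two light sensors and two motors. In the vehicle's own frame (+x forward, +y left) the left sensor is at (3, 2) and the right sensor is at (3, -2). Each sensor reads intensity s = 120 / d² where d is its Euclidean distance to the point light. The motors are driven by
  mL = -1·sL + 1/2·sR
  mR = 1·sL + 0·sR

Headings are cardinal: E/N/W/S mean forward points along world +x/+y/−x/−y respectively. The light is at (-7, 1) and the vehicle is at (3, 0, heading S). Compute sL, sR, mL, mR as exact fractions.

3/4 3/2 0 3/4

left sensor world pos  = (5, -3); dL² = 160
right sensor world pos = (1, -3); dR² = 80
sL = 120/160 = 3/4
sR = 120/80 = 3/2
mL = -1·sL + 1/2·sR = 0
mR = 1·sL + 0·sR = 3/4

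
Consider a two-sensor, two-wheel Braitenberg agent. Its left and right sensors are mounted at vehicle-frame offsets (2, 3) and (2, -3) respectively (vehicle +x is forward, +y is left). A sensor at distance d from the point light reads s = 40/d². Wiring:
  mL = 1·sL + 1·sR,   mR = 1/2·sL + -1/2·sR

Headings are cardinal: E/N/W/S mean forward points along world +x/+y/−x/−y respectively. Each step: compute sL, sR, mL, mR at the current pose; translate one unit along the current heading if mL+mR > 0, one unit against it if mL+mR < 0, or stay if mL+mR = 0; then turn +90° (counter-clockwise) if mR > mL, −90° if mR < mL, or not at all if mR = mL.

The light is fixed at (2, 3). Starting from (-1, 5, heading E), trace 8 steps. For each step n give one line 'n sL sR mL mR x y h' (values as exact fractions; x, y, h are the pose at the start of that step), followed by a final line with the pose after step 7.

0 20/13 20 280/13 -120/13 -1 5 E
1 40 8/5 208/5 96/5 0 5 S
2 2 5/4 13/4 3/8 0 4 W
3 8/9 40/9 16/3 -16/9 -1 4 N
4 20/13 20 280/13 -120/13 -1 5 E
5 40 8/5 208/5 96/5 0 5 S
6 2 5/4 13/4 3/8 0 4 W
7 8/9 40/9 16/3 -16/9 -1 4 N
final -1 5 E

n=0: pose=(-1,5,E); sL=20/13, sR=20; mL=280/13, mR=-120/13; mL+mR=160/13 → advance +1; mR−mL=-400/13 → turn -1·90°
n=1: pose=(0,5,S); sL=40, sR=8/5; mL=208/5, mR=96/5; mL+mR=304/5 → advance +1; mR−mL=-112/5 → turn -1·90°
n=2: pose=(0,4,W); sL=2, sR=5/4; mL=13/4, mR=3/8; mL+mR=29/8 → advance +1; mR−mL=-23/8 → turn -1·90°
n=3: pose=(-1,4,N); sL=8/9, sR=40/9; mL=16/3, mR=-16/9; mL+mR=32/9 → advance +1; mR−mL=-64/9 → turn -1·90°
n=4: pose=(-1,5,E); sL=20/13, sR=20; mL=280/13, mR=-120/13; mL+mR=160/13 → advance +1; mR−mL=-400/13 → turn -1·90°
n=5: pose=(0,5,S); sL=40, sR=8/5; mL=208/5, mR=96/5; mL+mR=304/5 → advance +1; mR−mL=-112/5 → turn -1·90°
n=6: pose=(0,4,W); sL=2, sR=5/4; mL=13/4, mR=3/8; mL+mR=29/8 → advance +1; mR−mL=-23/8 → turn -1·90°
n=7: pose=(-1,4,N); sL=8/9, sR=40/9; mL=16/3, mR=-16/9; mL+mR=32/9 → advance +1; mR−mL=-64/9 → turn -1·90°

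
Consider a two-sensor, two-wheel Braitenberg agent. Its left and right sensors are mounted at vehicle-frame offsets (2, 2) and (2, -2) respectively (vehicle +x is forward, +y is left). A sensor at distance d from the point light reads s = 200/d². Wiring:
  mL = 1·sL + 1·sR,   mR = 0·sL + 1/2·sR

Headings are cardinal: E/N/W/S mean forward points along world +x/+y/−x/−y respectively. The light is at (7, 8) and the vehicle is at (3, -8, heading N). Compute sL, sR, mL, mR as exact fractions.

left sensor world pos  = (1, -6); dL² = 232
right sensor world pos = (5, -6); dR² = 200
sL = 200/232 = 25/29
sR = 200/200 = 1
mL = 1·sL + 1·sR = 54/29
mR = 0·sL + 1/2·sR = 1/2

25/29 1 54/29 1/2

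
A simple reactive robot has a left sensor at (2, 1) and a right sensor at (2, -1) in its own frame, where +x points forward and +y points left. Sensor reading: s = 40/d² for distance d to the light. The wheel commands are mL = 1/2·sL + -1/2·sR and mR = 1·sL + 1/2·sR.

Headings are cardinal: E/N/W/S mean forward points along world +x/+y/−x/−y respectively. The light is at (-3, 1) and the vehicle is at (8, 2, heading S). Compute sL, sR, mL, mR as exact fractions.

8/29 40/101 -176/2929 1388/2929

left sensor world pos  = (9, 0); dL² = 145
right sensor world pos = (7, 0); dR² = 101
sL = 40/145 = 8/29
sR = 40/101 = 40/101
mL = 1/2·sL + -1/2·sR = -176/2929
mR = 1·sL + 1/2·sR = 1388/2929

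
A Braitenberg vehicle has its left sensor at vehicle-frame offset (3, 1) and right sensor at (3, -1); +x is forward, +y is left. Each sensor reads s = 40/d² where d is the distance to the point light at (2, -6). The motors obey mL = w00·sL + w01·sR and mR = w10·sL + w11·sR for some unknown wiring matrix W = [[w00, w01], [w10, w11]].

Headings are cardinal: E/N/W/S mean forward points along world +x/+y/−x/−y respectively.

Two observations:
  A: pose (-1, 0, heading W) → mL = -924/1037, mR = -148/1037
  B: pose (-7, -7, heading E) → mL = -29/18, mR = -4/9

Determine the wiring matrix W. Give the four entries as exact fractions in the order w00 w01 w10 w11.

-1 -1/2 1/2 -1

obs A: pose=(-1,0,W) → sL=40/61, sR=8/17, mL=-924/1037, mR=-148/1037
obs B: pose=(-7,-7,E) → sL=10/9, sR=1, mL=-29/18, mR=-4/9
sensor matrix S = [[40/61, 8/17], [10/9, 1]]; det S = 1240/9333
solve [mL_A; mL_B] = S·[w00; w01] and [mR_A; mR_B] = S·[w10; w11]:
  w00 = -1, w01 = -1/2, w10 = 1/2, w11 = -1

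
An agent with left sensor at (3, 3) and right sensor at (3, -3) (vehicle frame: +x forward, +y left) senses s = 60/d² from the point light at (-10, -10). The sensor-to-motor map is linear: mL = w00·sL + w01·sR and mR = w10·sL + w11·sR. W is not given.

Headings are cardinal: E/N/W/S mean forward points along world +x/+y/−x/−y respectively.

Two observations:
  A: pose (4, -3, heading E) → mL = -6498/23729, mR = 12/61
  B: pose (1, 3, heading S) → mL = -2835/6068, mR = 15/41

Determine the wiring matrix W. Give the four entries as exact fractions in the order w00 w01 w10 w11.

-1/2 -1 0 1

obs A: pose=(4,-3,E) → sL=60/389, sR=12/61, mL=-6498/23729, mR=12/61
obs B: pose=(1,3,S) → sL=15/74, sR=15/41, mL=-2835/6068, mR=15/41
sensor matrix S = [[60/389, 12/61], [15/74, 15/41]]; det S = 595890/35996893
solve [mL_A; mL_B] = S·[w00; w01] and [mR_A; mR_B] = S·[w10; w11]:
  w00 = -1/2, w01 = -1, w10 = 0, w11 = 1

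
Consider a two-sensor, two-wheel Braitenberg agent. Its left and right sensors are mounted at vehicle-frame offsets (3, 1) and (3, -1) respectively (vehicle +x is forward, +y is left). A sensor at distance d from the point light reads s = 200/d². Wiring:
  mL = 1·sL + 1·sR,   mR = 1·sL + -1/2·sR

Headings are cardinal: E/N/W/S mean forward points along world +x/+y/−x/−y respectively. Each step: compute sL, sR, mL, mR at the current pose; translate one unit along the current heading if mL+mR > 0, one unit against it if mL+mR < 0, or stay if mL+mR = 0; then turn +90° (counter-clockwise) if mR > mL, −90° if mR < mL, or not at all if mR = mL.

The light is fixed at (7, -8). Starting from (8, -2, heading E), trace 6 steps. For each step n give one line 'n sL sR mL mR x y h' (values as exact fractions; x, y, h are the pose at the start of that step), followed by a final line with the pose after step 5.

n=0: pose=(8,-2,E); sL=40/13, sR=200/41; mL=4240/533, mR=340/533; mL+mR=4580/533 → advance +1; mR−mL=-300/41 → turn -1·90°
n=1: pose=(9,-2,S); sL=100/9, sR=20; mL=280/9, mR=10/9; mL+mR=290/9 → advance +1; mR−mL=-30 → turn -1·90°
n=2: pose=(9,-3,W); sL=200/17, sR=200/37; mL=10800/629, mR=5700/629; mL+mR=16500/629 → advance +1; mR−mL=-300/37 → turn -1·90°
n=3: pose=(8,-3,N); sL=25/8, sR=50/17; mL=825/136, mR=225/136; mL+mR=525/68 → advance +1; mR−mL=-75/17 → turn -1·90°
n=4: pose=(8,-2,E); sL=40/13, sR=200/41; mL=4240/533, mR=340/533; mL+mR=4580/533 → advance +1; mR−mL=-300/41 → turn -1·90°
n=5: pose=(9,-2,S); sL=100/9, sR=20; mL=280/9, mR=10/9; mL+mR=290/9 → advance +1; mR−mL=-30 → turn -1·90°

0 40/13 200/41 4240/533 340/533 8 -2 E
1 100/9 20 280/9 10/9 9 -2 S
2 200/17 200/37 10800/629 5700/629 9 -3 W
3 25/8 50/17 825/136 225/136 8 -3 N
4 40/13 200/41 4240/533 340/533 8 -2 E
5 100/9 20 280/9 10/9 9 -2 S
final 9 -3 W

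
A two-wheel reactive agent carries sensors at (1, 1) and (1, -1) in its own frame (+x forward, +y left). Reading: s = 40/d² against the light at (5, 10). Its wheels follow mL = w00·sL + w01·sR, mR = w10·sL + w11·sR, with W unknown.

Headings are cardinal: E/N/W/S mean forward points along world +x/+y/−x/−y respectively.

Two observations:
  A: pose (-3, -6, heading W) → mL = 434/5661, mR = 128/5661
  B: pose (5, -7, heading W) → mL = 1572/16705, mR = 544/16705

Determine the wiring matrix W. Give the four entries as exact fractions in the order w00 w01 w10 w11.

-1/2 1 -1 1

obs A: pose=(-3,-6,W) → sL=4/37, sR=20/153, mL=434/5661, mR=128/5661
obs B: pose=(5,-7,W) → sL=8/65, sR=40/257, mL=1572/16705, mR=544/16705
sensor matrix S = [[4/37, 20/153], [8/65, 40/257]]; det S = 13952/18913401
solve [mL_A; mL_B] = S·[w00; w01] and [mR_A; mR_B] = S·[w10; w11]:
  w00 = -1/2, w01 = 1, w10 = -1, w11 = 1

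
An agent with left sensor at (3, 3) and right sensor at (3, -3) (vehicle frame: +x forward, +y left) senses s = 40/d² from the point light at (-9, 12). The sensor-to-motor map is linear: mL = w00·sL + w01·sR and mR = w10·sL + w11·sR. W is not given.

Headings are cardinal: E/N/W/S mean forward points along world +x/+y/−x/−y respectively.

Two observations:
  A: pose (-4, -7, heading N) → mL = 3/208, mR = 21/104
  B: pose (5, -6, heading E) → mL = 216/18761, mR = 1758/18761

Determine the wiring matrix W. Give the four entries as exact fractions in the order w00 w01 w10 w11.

1/2 -1/2 1/2 1

obs A: pose=(-4,-7,N) → sL=2/13, sR=1/8, mL=3/208, mR=21/104
obs B: pose=(5,-6,E) → sL=20/257, sR=4/73, mL=216/18761, mR=1758/18761
sensor matrix S = [[2/13, 1/8], [20/257, 4/73]]; det S = -633/487786
solve [mL_A; mL_B] = S·[w00; w01] and [mR_A; mR_B] = S·[w10; w11]:
  w00 = 1/2, w01 = -1/2, w10 = 1/2, w11 = 1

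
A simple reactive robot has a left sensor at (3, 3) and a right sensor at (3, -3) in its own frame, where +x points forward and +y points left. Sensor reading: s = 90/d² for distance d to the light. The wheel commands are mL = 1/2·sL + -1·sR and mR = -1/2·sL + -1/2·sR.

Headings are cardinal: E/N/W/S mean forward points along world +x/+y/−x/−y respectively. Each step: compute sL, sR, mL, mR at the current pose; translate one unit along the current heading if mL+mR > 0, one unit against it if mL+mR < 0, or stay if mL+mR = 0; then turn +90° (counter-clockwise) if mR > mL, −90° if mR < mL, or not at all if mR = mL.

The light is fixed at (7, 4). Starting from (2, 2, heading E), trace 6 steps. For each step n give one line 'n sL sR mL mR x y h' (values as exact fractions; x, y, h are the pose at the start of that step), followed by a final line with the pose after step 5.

n=0: pose=(2,2,E); sL=18, sR=90/29; mL=171/29, mR=-306/29; mL+mR=-135/29 → advance -1; mR−mL=-477/29 → turn -1·90°
n=1: pose=(1,2,S); sL=45/17, sR=45/53; mL=855/1802, mR=-1575/901; mL+mR=-135/106 → advance -1; mR−mL=-4005/1802 → turn -1·90°
n=2: pose=(1,3,W); sL=90/97, sR=18/17; mL=-981/1649, mR=-1638/1649; mL+mR=-27/17 → advance -1; mR−mL=-657/1649 → turn -1·90°
n=3: pose=(2,3,N); sL=45/34, sR=45/4; mL=-180/17, mR=-855/136; mL+mR=-135/8 → advance -1; mR−mL=585/136 → turn +1·90°
n=4: pose=(2,2,W); sL=90/89, sR=18/13; mL=-1017/1157, mR=-1386/1157; mL+mR=-27/13 → advance -1; mR−mL=-369/1157 → turn -1·90°
n=5: pose=(3,2,N); sL=9/5, sR=45; mL=-441/10, mR=-117/5; mL+mR=-135/2 → advance -1; mR−mL=207/10 → turn +1·90°

0 18 90/29 171/29 -306/29 2 2 E
1 45/17 45/53 855/1802 -1575/901 1 2 S
2 90/97 18/17 -981/1649 -1638/1649 1 3 W
3 45/34 45/4 -180/17 -855/136 2 3 N
4 90/89 18/13 -1017/1157 -1386/1157 2 2 W
5 9/5 45 -441/10 -117/5 3 2 N
final 3 1 W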